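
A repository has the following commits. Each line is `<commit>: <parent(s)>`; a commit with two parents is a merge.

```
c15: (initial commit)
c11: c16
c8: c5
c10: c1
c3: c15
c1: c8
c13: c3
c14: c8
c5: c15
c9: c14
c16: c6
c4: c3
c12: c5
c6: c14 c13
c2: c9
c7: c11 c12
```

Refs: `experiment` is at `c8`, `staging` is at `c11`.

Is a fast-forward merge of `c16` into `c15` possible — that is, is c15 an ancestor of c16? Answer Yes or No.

Yes

A fast-forward from c15 to c16 is possible iff c15 is an ancestor of c16.
Ancestors of c16: {c13, c14, c15, c16, c3, c5, c6, c8}.
c15 is among them, so fast-forward is possible.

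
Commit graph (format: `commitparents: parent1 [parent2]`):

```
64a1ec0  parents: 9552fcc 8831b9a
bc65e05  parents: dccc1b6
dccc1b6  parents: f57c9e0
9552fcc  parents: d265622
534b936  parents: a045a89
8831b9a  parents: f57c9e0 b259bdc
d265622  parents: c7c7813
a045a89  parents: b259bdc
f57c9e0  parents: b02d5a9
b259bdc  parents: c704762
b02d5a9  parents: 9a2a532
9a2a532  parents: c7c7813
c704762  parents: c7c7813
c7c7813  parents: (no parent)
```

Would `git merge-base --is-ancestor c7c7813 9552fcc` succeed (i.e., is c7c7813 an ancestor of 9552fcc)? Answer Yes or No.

Yes

Ancestors of 9552fcc (commits reachable by following parents): {9552fcc, c7c7813, d265622}.
c7c7813 is in that set, so it is an ancestor of 9552fcc.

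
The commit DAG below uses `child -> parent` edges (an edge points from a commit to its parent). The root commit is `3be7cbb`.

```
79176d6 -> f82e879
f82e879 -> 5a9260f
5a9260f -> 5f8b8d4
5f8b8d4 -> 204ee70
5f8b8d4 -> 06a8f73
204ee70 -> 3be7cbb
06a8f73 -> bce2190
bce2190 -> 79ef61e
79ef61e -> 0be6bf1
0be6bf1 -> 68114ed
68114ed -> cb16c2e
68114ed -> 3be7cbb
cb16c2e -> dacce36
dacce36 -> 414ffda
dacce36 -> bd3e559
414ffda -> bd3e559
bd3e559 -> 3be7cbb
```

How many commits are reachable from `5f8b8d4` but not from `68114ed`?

Reachable from 5f8b8d4: {06a8f73, 0be6bf1, 204ee70, 3be7cbb, 414ffda, 5f8b8d4, 68114ed, 79ef61e, bce2190, bd3e559, cb16c2e, dacce36}.
Reachable from 68114ed: {3be7cbb, 414ffda, 68114ed, bd3e559, cb16c2e, dacce36}.
In 5f8b8d4's history but not 68114ed's: {06a8f73, 0be6bf1, 204ee70, 5f8b8d4, 79ef61e, bce2190} — 6 commits.

6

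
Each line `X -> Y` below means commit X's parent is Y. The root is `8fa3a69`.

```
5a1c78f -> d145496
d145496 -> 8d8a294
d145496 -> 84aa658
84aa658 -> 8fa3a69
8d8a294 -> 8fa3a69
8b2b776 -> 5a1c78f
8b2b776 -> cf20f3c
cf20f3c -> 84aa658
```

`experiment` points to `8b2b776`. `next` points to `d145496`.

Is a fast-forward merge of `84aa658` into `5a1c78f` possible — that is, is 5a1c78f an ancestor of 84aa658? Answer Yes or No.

A fast-forward from 5a1c78f to 84aa658 is possible iff 5a1c78f is an ancestor of 84aa658.
Ancestors of 84aa658: {84aa658, 8fa3a69}.
5a1c78f is not among them, so fast-forward is not possible.

No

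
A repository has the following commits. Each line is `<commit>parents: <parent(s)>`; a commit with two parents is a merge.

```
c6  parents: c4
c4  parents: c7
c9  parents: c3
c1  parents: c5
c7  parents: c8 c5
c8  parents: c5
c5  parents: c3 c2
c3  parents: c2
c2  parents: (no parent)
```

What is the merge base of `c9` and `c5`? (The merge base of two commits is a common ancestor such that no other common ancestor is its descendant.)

Ancestors of c9: {c2, c3, c9}.
Ancestors of c5: {c2, c3, c5}.
Common ancestors: {c2, c3}.
Among these, c3 is not an ancestor of any other common ancestor — it is the merge base.

c3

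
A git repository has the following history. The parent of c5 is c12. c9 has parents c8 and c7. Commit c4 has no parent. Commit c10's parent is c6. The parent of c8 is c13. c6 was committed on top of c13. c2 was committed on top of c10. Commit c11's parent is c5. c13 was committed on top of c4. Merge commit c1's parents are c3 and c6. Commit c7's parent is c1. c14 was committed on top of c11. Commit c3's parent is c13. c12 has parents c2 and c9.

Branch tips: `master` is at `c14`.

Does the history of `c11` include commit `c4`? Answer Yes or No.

Ancestors of c11 (commits reachable by following parents): {c1, c10, c11, c12, c13, c2, c3, c4, c5, c6, c7, c8, c9}.
c4 is in that set, so it is an ancestor of c11.

Yes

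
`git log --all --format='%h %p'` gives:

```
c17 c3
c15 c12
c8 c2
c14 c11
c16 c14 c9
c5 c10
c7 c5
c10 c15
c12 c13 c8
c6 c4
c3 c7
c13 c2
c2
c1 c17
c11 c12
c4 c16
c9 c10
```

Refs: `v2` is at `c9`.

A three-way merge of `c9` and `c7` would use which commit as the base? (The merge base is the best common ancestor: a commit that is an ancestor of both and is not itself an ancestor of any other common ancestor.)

c10

Ancestors of c9: {c10, c12, c13, c15, c2, c8, c9}.
Ancestors of c7: {c10, c12, c13, c15, c2, c5, c7, c8}.
Common ancestors: {c10, c12, c13, c15, c2, c8}.
Among these, c10 is not an ancestor of any other common ancestor — it is the merge base.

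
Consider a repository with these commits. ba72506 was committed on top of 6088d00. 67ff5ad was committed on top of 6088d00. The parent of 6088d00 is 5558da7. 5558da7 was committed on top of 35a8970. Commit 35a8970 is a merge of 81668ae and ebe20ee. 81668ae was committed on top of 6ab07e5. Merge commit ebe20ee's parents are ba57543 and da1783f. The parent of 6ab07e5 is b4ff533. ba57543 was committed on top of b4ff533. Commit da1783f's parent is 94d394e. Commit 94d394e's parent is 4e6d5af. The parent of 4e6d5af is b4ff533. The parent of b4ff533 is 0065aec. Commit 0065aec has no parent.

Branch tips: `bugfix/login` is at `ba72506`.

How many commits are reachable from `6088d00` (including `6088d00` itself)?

12

Walking parent pointers from 6088d00: reachable set = {0065aec, 35a8970, 4e6d5af, 5558da7, 6088d00, 6ab07e5, 81668ae, 94d394e, b4ff533, ba57543, da1783f, ebe20ee}.
That is 12 commits.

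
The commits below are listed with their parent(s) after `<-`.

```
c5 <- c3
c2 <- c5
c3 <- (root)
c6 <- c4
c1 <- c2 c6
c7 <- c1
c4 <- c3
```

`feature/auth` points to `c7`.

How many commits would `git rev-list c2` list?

Walking parent pointers from c2: reachable set = {c2, c3, c5}.
That is 3 commits.

3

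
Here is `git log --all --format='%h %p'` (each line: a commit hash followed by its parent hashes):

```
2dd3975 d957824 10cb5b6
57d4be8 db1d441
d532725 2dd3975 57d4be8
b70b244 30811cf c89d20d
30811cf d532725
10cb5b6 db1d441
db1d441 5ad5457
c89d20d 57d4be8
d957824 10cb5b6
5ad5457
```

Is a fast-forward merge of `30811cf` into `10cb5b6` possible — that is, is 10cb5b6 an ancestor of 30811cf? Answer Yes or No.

A fast-forward from 10cb5b6 to 30811cf is possible iff 10cb5b6 is an ancestor of 30811cf.
Ancestors of 30811cf: {10cb5b6, 2dd3975, 30811cf, 57d4be8, 5ad5457, d532725, d957824, db1d441}.
10cb5b6 is among them, so fast-forward is possible.

Yes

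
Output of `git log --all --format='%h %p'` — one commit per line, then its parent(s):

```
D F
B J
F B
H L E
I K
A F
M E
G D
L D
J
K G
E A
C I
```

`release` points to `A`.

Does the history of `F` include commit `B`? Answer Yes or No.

Yes

Ancestors of F (commits reachable by following parents): {B, F, J}.
B is in that set, so it is an ancestor of F.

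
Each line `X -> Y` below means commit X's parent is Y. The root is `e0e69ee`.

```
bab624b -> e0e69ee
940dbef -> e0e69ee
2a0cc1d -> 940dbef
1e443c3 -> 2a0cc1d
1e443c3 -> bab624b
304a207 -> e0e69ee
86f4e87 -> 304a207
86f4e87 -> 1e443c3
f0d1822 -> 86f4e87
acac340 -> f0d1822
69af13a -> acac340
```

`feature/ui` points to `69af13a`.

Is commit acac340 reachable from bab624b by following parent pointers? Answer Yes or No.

Ancestors of bab624b: {bab624b, e0e69ee}.
acac340 is not in that set, so it is not an ancestor of bab624b.

No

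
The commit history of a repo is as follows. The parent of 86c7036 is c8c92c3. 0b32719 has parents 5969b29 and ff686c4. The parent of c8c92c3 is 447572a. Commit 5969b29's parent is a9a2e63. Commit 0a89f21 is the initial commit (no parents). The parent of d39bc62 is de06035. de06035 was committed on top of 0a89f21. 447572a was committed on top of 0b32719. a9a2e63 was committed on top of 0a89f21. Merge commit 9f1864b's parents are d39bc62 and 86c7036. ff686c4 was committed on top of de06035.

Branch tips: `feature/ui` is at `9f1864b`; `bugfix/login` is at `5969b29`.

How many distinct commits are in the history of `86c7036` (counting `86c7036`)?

9

Walking parent pointers from 86c7036: reachable set = {0a89f21, 0b32719, 447572a, 5969b29, 86c7036, a9a2e63, c8c92c3, de06035, ff686c4}.
That is 9 commits.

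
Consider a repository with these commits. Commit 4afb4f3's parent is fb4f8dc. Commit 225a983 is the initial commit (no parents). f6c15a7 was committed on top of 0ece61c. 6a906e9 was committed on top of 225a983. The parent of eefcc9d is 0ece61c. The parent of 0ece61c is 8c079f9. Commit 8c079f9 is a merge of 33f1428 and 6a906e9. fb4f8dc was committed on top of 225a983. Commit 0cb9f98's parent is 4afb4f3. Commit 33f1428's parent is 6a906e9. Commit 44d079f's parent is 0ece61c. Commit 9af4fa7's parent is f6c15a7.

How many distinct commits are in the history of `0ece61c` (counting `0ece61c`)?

Walking parent pointers from 0ece61c: reachable set = {0ece61c, 225a983, 33f1428, 6a906e9, 8c079f9}.
That is 5 commits.

5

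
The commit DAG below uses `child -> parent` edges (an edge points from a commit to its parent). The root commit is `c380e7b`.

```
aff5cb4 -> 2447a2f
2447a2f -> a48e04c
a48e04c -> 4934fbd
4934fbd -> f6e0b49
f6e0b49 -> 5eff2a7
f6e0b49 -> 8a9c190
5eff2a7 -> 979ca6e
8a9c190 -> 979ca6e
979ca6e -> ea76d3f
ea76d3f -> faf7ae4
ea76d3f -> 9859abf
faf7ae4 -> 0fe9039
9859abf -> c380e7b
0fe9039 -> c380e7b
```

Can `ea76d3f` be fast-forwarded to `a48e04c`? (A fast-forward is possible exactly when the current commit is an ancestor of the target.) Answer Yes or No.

A fast-forward from ea76d3f to a48e04c is possible iff ea76d3f is an ancestor of a48e04c.
Ancestors of a48e04c: {0fe9039, 4934fbd, 5eff2a7, 8a9c190, 979ca6e, 9859abf, a48e04c, c380e7b, ea76d3f, f6e0b49, faf7ae4}.
ea76d3f is among them, so fast-forward is possible.

Yes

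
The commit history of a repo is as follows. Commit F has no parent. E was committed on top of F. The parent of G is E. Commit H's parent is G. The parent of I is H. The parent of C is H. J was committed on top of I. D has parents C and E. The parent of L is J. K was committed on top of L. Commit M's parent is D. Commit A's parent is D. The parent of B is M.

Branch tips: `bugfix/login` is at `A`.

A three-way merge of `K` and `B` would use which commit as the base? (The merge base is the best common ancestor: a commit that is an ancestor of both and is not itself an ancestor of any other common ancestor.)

Ancestors of K: {E, F, G, H, I, J, K, L}.
Ancestors of B: {B, C, D, E, F, G, H, M}.
Common ancestors: {E, F, G, H}.
Among these, H is not an ancestor of any other common ancestor — it is the merge base.

H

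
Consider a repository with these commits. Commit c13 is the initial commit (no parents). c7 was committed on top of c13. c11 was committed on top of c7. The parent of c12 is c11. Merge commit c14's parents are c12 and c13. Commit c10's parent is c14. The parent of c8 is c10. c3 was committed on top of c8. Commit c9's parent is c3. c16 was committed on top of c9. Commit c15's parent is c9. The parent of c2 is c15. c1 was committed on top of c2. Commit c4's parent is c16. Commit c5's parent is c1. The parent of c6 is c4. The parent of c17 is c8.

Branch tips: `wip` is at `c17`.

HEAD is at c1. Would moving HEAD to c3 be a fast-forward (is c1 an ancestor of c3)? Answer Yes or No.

No

A fast-forward from c1 to c3 is possible iff c1 is an ancestor of c3.
Ancestors of c3: {c10, c11, c12, c13, c14, c3, c7, c8}.
c1 is not among them, so fast-forward is not possible.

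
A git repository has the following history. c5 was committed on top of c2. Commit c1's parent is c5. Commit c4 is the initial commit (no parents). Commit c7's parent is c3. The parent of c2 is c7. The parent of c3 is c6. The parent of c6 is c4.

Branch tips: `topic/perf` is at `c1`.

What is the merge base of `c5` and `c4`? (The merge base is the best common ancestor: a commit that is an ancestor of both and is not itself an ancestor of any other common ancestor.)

c4

Ancestors of c5: {c2, c3, c4, c5, c6, c7}.
Ancestors of c4: {c4}.
Common ancestors: {c4}.
The only common ancestor is c4, so it is the merge base.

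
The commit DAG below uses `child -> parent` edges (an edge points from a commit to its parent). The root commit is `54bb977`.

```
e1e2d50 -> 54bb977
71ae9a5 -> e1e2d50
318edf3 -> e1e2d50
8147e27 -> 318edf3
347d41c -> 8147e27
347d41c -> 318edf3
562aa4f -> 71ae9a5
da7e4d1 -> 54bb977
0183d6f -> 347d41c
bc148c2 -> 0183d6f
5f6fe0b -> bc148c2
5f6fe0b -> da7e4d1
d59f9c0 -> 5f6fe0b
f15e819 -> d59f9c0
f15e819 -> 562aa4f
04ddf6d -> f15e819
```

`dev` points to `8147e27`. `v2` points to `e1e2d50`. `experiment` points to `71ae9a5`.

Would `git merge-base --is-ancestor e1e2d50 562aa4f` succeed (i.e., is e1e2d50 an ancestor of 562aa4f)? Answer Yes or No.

Ancestors of 562aa4f (commits reachable by following parents): {54bb977, 562aa4f, 71ae9a5, e1e2d50}.
e1e2d50 is in that set, so it is an ancestor of 562aa4f.

Yes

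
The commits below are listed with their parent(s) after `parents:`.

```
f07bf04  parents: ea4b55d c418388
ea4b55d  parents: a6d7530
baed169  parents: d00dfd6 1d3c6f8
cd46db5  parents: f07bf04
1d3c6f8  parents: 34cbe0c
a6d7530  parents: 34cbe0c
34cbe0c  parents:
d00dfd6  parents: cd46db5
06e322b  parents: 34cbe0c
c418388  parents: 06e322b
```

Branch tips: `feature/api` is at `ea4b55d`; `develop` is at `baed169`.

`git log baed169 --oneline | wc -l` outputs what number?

Walking parent pointers from baed169: reachable set = {06e322b, 1d3c6f8, 34cbe0c, a6d7530, baed169, c418388, cd46db5, d00dfd6, ea4b55d, f07bf04}.
That is 10 commits.

10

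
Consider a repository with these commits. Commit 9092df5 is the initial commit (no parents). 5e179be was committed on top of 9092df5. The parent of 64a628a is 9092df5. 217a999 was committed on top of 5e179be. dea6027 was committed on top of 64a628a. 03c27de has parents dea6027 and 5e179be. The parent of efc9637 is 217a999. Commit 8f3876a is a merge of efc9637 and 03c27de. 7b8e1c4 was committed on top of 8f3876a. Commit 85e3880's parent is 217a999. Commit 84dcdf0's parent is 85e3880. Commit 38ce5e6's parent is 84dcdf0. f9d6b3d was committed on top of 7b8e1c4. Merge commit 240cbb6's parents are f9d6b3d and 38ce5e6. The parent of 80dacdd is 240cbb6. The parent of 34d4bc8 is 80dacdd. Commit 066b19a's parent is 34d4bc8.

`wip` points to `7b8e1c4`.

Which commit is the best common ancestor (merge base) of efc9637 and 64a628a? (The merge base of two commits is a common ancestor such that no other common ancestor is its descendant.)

Ancestors of efc9637: {217a999, 5e179be, 9092df5, efc9637}.
Ancestors of 64a628a: {64a628a, 9092df5}.
Common ancestors: {9092df5}.
The only common ancestor is 9092df5, so it is the merge base.

9092df5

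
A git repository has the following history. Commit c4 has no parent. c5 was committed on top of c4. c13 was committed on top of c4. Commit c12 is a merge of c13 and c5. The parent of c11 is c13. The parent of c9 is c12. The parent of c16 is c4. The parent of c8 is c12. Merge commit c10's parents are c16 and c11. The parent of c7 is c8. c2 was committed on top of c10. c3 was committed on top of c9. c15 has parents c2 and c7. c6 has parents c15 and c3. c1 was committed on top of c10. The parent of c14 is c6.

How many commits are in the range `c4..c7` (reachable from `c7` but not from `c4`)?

5

Reachable from c7: {c12, c13, c4, c5, c7, c8}.
Reachable from c4: {c4}.
In c7's history but not c4's: {c12, c13, c5, c7, c8} — 5 commits.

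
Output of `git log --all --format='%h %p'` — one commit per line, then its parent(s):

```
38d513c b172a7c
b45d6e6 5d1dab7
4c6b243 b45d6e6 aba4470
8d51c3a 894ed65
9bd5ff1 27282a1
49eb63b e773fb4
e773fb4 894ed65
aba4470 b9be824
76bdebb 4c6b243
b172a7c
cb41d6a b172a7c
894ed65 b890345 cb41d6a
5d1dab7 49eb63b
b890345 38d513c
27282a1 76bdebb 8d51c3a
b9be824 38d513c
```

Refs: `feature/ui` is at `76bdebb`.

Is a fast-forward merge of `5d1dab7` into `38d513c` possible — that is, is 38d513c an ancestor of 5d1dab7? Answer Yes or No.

Yes

A fast-forward from 38d513c to 5d1dab7 is possible iff 38d513c is an ancestor of 5d1dab7.
Ancestors of 5d1dab7: {38d513c, 49eb63b, 5d1dab7, 894ed65, b172a7c, b890345, cb41d6a, e773fb4}.
38d513c is among them, so fast-forward is possible.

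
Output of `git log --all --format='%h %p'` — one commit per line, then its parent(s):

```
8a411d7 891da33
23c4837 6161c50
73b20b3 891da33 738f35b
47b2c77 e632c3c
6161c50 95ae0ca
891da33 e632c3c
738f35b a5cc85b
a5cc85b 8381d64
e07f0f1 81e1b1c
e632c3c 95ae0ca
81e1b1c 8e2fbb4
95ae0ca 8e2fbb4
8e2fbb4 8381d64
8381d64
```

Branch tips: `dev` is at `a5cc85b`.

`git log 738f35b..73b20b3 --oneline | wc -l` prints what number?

5

Reachable from 73b20b3: {738f35b, 73b20b3, 8381d64, 891da33, 8e2fbb4, 95ae0ca, a5cc85b, e632c3c}.
Reachable from 738f35b: {738f35b, 8381d64, a5cc85b}.
In 73b20b3's history but not 738f35b's: {73b20b3, 891da33, 8e2fbb4, 95ae0ca, e632c3c} — 5 commits.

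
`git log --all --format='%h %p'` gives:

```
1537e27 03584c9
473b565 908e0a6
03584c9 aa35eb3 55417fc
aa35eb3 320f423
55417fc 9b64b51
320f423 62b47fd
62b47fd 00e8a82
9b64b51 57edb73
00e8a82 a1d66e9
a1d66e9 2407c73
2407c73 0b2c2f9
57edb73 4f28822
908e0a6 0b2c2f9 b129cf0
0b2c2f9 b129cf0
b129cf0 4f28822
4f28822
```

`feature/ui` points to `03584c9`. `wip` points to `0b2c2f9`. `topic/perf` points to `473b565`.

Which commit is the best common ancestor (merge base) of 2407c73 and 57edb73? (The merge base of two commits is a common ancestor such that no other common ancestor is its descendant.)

4f28822

Ancestors of 2407c73: {0b2c2f9, 2407c73, 4f28822, b129cf0}.
Ancestors of 57edb73: {4f28822, 57edb73}.
Common ancestors: {4f28822}.
The only common ancestor is 4f28822, so it is the merge base.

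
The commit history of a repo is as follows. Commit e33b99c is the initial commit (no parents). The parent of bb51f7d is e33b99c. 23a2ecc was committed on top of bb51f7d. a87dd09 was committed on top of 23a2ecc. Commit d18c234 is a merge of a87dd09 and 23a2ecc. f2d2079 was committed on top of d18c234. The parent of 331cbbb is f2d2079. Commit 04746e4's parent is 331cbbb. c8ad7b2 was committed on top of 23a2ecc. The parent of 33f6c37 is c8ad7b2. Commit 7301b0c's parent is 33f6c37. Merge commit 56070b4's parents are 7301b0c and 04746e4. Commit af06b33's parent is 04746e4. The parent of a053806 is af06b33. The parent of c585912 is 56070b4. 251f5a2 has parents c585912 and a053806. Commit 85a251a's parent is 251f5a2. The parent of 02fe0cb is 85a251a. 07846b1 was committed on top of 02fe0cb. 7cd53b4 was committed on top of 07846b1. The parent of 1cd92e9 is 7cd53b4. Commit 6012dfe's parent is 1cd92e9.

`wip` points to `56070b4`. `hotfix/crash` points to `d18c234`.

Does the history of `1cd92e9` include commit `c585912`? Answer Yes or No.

Ancestors of 1cd92e9 (commits reachable by following parents): {02fe0cb, 04746e4, 07846b1, 1cd92e9, 23a2ecc, 251f5a2, 331cbbb, 33f6c37, 56070b4, 7301b0c, 7cd53b4, 85a251a, a053806, a87dd09, af06b33, bb51f7d, c585912, c8ad7b2, d18c234, e33b99c, f2d2079}.
c585912 is in that set, so it is an ancestor of 1cd92e9.

Yes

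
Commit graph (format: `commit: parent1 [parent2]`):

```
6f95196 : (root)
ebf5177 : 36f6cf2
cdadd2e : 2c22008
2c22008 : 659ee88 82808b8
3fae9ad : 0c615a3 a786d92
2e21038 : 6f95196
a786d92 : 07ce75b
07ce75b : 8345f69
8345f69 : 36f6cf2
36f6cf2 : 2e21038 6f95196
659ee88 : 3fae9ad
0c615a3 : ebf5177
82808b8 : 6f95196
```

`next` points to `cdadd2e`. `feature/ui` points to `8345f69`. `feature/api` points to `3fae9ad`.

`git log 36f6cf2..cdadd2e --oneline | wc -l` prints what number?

Reachable from cdadd2e: {07ce75b, 0c615a3, 2c22008, 2e21038, 36f6cf2, 3fae9ad, 659ee88, 6f95196, 82808b8, 8345f69, a786d92, cdadd2e, ebf5177}.
Reachable from 36f6cf2: {2e21038, 36f6cf2, 6f95196}.
In cdadd2e's history but not 36f6cf2's: {07ce75b, 0c615a3, 2c22008, 3fae9ad, 659ee88, 82808b8, 8345f69, a786d92, cdadd2e, ebf5177} — 10 commits.

10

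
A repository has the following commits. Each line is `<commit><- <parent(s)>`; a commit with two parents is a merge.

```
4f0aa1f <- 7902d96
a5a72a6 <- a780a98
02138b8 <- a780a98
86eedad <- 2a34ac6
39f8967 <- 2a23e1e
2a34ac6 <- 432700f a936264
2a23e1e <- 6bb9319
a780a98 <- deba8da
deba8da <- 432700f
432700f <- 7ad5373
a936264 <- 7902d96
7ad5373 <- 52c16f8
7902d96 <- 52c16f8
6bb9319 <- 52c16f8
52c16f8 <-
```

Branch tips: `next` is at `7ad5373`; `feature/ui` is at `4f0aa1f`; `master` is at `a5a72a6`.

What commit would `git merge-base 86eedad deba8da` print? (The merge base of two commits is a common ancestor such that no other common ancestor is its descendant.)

Ancestors of 86eedad: {2a34ac6, 432700f, 52c16f8, 7902d96, 7ad5373, 86eedad, a936264}.
Ancestors of deba8da: {432700f, 52c16f8, 7ad5373, deba8da}.
Common ancestors: {432700f, 52c16f8, 7ad5373}.
Among these, 432700f is not an ancestor of any other common ancestor — it is the merge base.

432700f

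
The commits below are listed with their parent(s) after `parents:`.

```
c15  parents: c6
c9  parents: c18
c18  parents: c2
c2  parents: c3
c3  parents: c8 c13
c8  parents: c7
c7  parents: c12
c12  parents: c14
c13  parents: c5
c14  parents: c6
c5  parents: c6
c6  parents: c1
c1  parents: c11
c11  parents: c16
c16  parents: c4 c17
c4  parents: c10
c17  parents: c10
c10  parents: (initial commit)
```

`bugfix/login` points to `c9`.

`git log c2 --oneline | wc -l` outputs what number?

15

Walking parent pointers from c2: reachable set = {c1, c10, c11, c12, c13, c14, c16, c17, c2, c3, c4, c5, c6, c7, c8}.
That is 15 commits.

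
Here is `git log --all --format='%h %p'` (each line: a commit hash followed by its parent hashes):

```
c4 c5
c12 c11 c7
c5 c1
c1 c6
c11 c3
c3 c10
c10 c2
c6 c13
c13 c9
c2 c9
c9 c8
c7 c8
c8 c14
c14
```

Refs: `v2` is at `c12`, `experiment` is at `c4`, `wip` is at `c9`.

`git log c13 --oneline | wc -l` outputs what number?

Walking parent pointers from c13: reachable set = {c13, c14, c8, c9}.
That is 4 commits.

4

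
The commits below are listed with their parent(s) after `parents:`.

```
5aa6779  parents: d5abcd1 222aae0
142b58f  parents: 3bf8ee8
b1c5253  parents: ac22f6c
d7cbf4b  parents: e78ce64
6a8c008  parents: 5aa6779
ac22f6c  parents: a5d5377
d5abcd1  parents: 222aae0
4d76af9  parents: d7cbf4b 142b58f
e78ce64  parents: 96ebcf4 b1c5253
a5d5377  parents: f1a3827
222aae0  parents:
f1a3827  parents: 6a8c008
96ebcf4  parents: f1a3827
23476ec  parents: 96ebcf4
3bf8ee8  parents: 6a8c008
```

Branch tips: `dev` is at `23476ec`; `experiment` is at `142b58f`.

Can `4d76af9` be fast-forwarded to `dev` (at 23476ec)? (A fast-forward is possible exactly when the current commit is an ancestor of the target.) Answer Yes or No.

A fast-forward from 4d76af9 to 23476ec is possible iff 4d76af9 is an ancestor of 23476ec.
Ancestors of 23476ec: {222aae0, 23476ec, 5aa6779, 6a8c008, 96ebcf4, d5abcd1, f1a3827}.
4d76af9 is not among them, so fast-forward is not possible.

No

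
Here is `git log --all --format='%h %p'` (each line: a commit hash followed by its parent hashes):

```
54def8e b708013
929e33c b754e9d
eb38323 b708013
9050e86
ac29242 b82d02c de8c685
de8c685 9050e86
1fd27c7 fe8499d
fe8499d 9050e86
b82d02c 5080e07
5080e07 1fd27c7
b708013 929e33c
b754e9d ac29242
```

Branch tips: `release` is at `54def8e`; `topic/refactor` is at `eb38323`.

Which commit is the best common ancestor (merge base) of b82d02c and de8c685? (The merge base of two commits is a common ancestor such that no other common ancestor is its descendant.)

9050e86

Ancestors of b82d02c: {1fd27c7, 5080e07, 9050e86, b82d02c, fe8499d}.
Ancestors of de8c685: {9050e86, de8c685}.
Common ancestors: {9050e86}.
The only common ancestor is 9050e86, so it is the merge base.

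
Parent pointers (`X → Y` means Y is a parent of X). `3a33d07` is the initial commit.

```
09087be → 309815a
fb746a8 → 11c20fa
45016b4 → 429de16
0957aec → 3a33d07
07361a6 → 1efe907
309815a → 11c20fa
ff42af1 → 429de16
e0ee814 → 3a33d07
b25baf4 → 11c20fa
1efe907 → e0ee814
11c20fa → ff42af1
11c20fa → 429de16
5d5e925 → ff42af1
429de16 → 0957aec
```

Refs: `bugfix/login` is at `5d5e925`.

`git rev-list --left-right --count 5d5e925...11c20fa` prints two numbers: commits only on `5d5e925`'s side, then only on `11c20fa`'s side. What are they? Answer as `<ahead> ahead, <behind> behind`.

1 ahead, 1 behind

Reachable from 5d5e925: {0957aec, 3a33d07, 429de16, 5d5e925, ff42af1}.
Reachable from 11c20fa: {0957aec, 11c20fa, 3a33d07, 429de16, ff42af1}.
Only in 5d5e925's history (ahead): {5d5e925} — 1.
Only in 11c20fa's history (behind): {11c20fa} — 1.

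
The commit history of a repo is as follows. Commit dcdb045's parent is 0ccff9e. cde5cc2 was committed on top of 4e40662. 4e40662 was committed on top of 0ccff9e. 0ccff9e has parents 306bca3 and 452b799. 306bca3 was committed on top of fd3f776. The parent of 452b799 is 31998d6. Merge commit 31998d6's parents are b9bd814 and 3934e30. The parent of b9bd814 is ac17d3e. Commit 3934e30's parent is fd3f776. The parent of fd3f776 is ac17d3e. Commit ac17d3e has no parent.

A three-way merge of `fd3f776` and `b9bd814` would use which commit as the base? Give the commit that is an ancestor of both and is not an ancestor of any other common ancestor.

ac17d3e

Ancestors of fd3f776: {ac17d3e, fd3f776}.
Ancestors of b9bd814: {ac17d3e, b9bd814}.
Common ancestors: {ac17d3e}.
The only common ancestor is ac17d3e, so it is the merge base.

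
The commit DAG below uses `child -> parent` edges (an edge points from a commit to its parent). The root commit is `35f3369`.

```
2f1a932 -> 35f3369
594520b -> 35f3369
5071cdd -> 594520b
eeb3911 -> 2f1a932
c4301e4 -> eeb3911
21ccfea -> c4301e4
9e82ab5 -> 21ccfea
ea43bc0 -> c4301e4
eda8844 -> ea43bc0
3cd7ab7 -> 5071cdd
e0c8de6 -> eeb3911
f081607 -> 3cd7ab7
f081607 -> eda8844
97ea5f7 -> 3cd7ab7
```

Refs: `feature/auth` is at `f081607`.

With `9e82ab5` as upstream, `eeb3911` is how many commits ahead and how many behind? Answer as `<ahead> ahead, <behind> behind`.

Reachable from eeb3911: {2f1a932, 35f3369, eeb3911}.
Reachable from 9e82ab5: {21ccfea, 2f1a932, 35f3369, 9e82ab5, c4301e4, eeb3911}.
Only in eeb3911's history (ahead): {} — 0.
Only in 9e82ab5's history (behind): {21ccfea, 9e82ab5, c4301e4} — 3.

0 ahead, 3 behind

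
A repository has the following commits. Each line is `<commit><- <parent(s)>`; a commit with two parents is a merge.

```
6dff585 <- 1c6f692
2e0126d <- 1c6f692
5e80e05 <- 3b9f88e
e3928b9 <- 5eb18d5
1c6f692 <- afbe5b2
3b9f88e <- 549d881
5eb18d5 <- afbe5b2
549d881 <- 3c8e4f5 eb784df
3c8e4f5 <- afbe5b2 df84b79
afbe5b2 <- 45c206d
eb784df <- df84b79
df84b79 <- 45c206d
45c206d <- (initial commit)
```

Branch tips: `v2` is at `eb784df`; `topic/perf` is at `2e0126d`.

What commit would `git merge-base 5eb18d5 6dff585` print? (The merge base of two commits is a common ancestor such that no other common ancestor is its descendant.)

Ancestors of 5eb18d5: {45c206d, 5eb18d5, afbe5b2}.
Ancestors of 6dff585: {1c6f692, 45c206d, 6dff585, afbe5b2}.
Common ancestors: {45c206d, afbe5b2}.
Among these, afbe5b2 is not an ancestor of any other common ancestor — it is the merge base.

afbe5b2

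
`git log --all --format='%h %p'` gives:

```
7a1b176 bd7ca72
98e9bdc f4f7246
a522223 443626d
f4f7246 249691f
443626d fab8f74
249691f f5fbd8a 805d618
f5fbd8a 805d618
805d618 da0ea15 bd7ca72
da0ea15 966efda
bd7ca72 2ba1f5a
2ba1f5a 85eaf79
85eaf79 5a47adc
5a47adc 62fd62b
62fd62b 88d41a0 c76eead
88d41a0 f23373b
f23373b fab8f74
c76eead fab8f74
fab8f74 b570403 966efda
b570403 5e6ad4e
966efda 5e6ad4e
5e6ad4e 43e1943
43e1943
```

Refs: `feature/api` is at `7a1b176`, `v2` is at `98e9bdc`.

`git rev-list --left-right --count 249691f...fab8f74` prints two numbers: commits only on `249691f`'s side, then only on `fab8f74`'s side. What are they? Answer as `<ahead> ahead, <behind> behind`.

Reachable from 249691f: {249691f, 2ba1f5a, 43e1943, 5a47adc, 5e6ad4e, 62fd62b, 805d618, 85eaf79, 88d41a0, 966efda, b570403, bd7ca72, c76eead, da0ea15, f23373b, f5fbd8a, fab8f74}.
Reachable from fab8f74: {43e1943, 5e6ad4e, 966efda, b570403, fab8f74}.
Only in 249691f's history (ahead): {249691f, 2ba1f5a, 5a47adc, 62fd62b, 805d618, 85eaf79, 88d41a0, bd7ca72, c76eead, da0ea15, f23373b, f5fbd8a} — 12.
Only in fab8f74's history (behind): {} — 0.

12 ahead, 0 behind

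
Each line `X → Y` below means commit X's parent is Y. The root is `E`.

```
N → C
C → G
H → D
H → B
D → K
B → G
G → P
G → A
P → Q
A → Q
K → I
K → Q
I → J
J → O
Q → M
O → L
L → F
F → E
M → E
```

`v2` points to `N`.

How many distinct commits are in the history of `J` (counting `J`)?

Walking parent pointers from J: reachable set = {E, F, J, L, O}.
That is 5 commits.

5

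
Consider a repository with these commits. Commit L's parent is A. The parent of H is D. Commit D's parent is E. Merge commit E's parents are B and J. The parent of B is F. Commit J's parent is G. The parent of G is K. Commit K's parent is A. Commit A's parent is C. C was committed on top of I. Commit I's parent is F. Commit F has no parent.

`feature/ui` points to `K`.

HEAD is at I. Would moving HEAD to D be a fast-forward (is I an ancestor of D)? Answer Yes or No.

Yes

A fast-forward from I to D is possible iff I is an ancestor of D.
Ancestors of D: {A, B, C, D, E, F, G, I, J, K}.
I is among them, so fast-forward is possible.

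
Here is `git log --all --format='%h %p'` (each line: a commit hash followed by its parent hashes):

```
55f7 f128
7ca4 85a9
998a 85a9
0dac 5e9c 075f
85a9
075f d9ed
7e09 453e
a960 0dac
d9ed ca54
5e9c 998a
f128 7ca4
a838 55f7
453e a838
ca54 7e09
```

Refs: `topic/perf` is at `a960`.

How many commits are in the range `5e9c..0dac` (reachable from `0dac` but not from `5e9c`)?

Reachable from 0dac: {075f, 0dac, 453e, 55f7, 5e9c, 7ca4, 7e09, 85a9, 998a, a838, ca54, d9ed, f128}.
Reachable from 5e9c: {5e9c, 85a9, 998a}.
In 0dac's history but not 5e9c's: {075f, 0dac, 453e, 55f7, 7ca4, 7e09, a838, ca54, d9ed, f128} — 10 commits.

10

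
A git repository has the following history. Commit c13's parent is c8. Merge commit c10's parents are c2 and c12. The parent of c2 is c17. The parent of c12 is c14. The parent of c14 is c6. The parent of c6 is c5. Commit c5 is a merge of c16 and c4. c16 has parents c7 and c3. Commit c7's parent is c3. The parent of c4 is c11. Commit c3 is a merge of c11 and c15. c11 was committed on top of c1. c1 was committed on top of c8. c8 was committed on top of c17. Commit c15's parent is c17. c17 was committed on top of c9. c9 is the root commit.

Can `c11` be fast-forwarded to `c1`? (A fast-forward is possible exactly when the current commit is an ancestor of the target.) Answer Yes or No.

No

A fast-forward from c11 to c1 is possible iff c11 is an ancestor of c1.
Ancestors of c1: {c1, c17, c8, c9}.
c11 is not among them, so fast-forward is not possible.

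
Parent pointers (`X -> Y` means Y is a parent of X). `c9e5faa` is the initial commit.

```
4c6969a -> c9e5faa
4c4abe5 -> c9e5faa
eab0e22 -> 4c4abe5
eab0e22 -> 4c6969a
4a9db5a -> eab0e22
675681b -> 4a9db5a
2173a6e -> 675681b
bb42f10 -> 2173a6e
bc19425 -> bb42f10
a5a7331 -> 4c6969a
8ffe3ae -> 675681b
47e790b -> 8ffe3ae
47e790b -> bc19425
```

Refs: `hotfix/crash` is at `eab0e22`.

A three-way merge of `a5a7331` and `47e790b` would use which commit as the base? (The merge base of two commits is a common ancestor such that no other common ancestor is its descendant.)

Ancestors of a5a7331: {4c6969a, a5a7331, c9e5faa}.
Ancestors of 47e790b: {2173a6e, 47e790b, 4a9db5a, 4c4abe5, 4c6969a, 675681b, 8ffe3ae, bb42f10, bc19425, c9e5faa, eab0e22}.
Common ancestors: {4c6969a, c9e5faa}.
Among these, 4c6969a is not an ancestor of any other common ancestor — it is the merge base.

4c6969a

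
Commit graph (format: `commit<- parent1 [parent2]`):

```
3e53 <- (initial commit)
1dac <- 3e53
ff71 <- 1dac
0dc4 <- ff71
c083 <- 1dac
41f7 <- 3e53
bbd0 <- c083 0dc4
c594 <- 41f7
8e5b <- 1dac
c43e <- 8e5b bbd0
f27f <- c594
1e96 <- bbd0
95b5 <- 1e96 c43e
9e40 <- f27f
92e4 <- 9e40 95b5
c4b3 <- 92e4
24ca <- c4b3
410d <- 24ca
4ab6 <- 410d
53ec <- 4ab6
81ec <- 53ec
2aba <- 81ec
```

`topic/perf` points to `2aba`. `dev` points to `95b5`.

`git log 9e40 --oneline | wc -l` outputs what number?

Walking parent pointers from 9e40: reachable set = {3e53, 41f7, 9e40, c594, f27f}.
That is 5 commits.

5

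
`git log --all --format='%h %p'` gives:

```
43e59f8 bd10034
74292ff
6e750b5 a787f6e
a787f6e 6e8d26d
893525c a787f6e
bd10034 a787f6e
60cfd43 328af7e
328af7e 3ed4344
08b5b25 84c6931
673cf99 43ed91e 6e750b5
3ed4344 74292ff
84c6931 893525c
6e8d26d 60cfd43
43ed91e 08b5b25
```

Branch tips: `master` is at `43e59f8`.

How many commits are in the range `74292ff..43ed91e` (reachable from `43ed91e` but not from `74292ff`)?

9

Reachable from 43ed91e: {08b5b25, 328af7e, 3ed4344, 43ed91e, 60cfd43, 6e8d26d, 74292ff, 84c6931, 893525c, a787f6e}.
Reachable from 74292ff: {74292ff}.
In 43ed91e's history but not 74292ff's: {08b5b25, 328af7e, 3ed4344, 43ed91e, 60cfd43, 6e8d26d, 84c6931, 893525c, a787f6e} — 9 commits.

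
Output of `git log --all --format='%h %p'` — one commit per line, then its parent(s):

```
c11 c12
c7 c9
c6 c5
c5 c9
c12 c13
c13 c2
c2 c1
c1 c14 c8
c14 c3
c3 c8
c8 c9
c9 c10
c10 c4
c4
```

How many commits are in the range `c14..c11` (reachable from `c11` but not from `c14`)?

5

Reachable from c11: {c1, c10, c11, c12, c13, c14, c2, c3, c4, c8, c9}.
Reachable from c14: {c10, c14, c3, c4, c8, c9}.
In c11's history but not c14's: {c1, c11, c12, c13, c2} — 5 commits.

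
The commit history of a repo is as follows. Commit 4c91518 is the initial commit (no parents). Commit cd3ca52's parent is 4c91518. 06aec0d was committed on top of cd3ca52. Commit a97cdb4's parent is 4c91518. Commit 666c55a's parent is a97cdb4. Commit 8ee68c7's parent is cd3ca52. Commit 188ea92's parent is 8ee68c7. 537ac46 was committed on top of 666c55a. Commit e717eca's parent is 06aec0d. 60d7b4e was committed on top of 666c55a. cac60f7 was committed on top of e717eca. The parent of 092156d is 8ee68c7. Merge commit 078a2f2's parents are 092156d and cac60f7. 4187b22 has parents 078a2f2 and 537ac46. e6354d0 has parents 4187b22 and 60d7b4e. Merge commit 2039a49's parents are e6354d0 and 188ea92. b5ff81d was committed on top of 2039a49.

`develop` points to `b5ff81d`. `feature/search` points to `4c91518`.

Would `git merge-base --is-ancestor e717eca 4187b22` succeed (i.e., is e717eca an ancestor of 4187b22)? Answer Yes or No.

Yes

Ancestors of 4187b22 (commits reachable by following parents): {06aec0d, 078a2f2, 092156d, 4187b22, 4c91518, 537ac46, 666c55a, 8ee68c7, a97cdb4, cac60f7, cd3ca52, e717eca}.
e717eca is in that set, so it is an ancestor of 4187b22.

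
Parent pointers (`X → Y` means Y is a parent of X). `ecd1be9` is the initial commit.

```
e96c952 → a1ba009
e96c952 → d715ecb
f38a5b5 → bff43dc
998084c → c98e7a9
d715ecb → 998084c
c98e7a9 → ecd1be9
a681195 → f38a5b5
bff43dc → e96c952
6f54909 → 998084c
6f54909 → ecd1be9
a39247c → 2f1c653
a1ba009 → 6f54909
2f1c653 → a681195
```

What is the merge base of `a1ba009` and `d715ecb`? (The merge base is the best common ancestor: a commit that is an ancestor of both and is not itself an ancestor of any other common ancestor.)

Ancestors of a1ba009: {6f54909, 998084c, a1ba009, c98e7a9, ecd1be9}.
Ancestors of d715ecb: {998084c, c98e7a9, d715ecb, ecd1be9}.
Common ancestors: {998084c, c98e7a9, ecd1be9}.
Among these, 998084c is not an ancestor of any other common ancestor — it is the merge base.

998084c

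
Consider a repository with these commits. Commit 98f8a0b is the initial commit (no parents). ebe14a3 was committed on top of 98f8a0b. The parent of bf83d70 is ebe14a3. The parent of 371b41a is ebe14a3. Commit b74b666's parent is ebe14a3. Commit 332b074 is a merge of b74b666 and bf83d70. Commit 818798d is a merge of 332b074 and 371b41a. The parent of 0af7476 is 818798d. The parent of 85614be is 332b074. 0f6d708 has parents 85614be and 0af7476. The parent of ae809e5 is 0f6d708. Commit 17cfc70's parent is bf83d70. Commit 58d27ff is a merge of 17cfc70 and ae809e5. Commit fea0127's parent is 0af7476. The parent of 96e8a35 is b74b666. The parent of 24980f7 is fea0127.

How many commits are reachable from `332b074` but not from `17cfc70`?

2

Reachable from 332b074: {332b074, 98f8a0b, b74b666, bf83d70, ebe14a3}.
Reachable from 17cfc70: {17cfc70, 98f8a0b, bf83d70, ebe14a3}.
In 332b074's history but not 17cfc70's: {332b074, b74b666} — 2 commits.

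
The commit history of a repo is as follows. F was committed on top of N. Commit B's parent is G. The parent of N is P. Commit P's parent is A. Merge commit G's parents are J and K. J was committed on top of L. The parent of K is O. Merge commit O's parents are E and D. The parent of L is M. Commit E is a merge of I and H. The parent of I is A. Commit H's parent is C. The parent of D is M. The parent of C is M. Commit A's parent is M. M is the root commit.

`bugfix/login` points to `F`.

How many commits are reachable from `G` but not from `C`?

10

Reachable from G: {A, C, D, E, G, H, I, J, K, L, M, O}.
Reachable from C: {C, M}.
In G's history but not C's: {A, D, E, G, H, I, J, K, L, O} — 10 commits.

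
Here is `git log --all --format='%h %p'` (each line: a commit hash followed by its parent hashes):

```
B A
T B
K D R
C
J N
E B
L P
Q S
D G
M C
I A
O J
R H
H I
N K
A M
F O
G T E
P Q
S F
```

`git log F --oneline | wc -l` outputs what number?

Walking parent pointers from F: reachable set = {A, B, C, D, E, F, G, H, I, J, K, M, N, O, R, T}.
That is 16 commits.

16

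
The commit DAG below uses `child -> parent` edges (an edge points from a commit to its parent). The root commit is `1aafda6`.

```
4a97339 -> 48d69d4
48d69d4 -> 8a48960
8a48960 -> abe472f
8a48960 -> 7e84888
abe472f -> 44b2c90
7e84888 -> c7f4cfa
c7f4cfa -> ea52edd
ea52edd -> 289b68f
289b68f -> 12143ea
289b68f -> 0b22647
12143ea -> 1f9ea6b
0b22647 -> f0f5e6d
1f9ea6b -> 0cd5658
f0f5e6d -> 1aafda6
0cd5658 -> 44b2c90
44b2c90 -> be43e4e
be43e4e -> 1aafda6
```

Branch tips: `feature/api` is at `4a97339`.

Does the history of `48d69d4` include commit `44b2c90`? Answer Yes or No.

Yes

Ancestors of 48d69d4 (commits reachable by following parents): {0b22647, 0cd5658, 12143ea, 1aafda6, 1f9ea6b, 289b68f, 44b2c90, 48d69d4, 7e84888, 8a48960, abe472f, be43e4e, c7f4cfa, ea52edd, f0f5e6d}.
44b2c90 is in that set, so it is an ancestor of 48d69d4.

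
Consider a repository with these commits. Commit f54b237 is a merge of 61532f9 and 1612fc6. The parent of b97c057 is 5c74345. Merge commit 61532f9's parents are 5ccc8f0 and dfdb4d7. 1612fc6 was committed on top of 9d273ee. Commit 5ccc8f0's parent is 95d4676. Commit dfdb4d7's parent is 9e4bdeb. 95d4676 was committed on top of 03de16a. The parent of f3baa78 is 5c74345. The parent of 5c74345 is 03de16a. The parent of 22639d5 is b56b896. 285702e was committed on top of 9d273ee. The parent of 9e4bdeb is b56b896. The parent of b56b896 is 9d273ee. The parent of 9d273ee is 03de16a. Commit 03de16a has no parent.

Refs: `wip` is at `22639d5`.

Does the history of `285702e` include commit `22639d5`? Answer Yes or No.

No

Ancestors of 285702e: {03de16a, 285702e, 9d273ee}.
22639d5 is not in that set, so it is not an ancestor of 285702e.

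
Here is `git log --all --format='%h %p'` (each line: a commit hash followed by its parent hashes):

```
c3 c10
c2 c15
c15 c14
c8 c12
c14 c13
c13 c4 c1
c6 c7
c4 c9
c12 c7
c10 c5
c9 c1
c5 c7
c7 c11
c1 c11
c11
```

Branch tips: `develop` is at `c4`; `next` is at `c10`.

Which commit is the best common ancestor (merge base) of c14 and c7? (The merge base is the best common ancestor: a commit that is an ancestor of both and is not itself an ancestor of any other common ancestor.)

c11

Ancestors of c14: {c1, c11, c13, c14, c4, c9}.
Ancestors of c7: {c11, c7}.
Common ancestors: {c11}.
The only common ancestor is c11, so it is the merge base.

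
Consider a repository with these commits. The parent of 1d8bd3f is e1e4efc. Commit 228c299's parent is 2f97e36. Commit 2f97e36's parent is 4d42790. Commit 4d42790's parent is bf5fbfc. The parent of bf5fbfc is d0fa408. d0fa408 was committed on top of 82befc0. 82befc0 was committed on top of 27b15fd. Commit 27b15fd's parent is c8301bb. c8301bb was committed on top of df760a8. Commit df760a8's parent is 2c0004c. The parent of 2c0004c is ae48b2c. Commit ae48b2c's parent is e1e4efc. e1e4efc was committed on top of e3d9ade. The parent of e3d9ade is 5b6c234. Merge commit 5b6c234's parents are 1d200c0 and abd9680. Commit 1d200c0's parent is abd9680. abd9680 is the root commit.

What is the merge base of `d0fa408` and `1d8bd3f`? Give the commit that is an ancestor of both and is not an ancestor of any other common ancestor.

Ancestors of d0fa408: {1d200c0, 27b15fd, 2c0004c, 5b6c234, 82befc0, abd9680, ae48b2c, c8301bb, d0fa408, df760a8, e1e4efc, e3d9ade}.
Ancestors of 1d8bd3f: {1d200c0, 1d8bd3f, 5b6c234, abd9680, e1e4efc, e3d9ade}.
Common ancestors: {1d200c0, 5b6c234, abd9680, e1e4efc, e3d9ade}.
Among these, e1e4efc is not an ancestor of any other common ancestor — it is the merge base.

e1e4efc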